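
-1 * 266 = -266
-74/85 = -0.87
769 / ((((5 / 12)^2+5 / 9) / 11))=406032 / 35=11600.91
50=50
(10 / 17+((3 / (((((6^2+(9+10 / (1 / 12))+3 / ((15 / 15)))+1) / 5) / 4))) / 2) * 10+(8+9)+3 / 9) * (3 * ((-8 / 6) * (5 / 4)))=-848830 / 8619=-98.48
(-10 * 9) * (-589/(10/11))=58311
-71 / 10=-7.10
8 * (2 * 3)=48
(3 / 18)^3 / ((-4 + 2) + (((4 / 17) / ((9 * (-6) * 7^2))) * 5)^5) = -213147411894589835313 / 92079681938462809655216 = -0.00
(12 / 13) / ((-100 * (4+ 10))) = -3 / 4550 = -0.00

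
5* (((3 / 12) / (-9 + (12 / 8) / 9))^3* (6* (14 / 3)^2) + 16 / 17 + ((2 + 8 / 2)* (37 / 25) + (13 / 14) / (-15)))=25926948181 / 531490890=48.78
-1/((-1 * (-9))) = -1/9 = -0.11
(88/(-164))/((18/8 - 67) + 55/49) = 4312/511311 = 0.01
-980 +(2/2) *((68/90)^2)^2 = -979.67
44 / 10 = 22 / 5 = 4.40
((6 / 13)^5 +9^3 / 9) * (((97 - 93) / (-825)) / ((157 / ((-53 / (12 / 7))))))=1240067871 / 16030575275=0.08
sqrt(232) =2 * sqrt(58) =15.23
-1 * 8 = -8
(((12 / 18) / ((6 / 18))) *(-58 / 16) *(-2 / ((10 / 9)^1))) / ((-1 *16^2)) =-261 / 5120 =-0.05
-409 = -409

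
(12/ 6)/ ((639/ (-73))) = -146/ 639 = -0.23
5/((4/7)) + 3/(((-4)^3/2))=277/32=8.66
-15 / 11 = -1.36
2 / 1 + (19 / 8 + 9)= 107 / 8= 13.38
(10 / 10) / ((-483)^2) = 1 / 233289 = 0.00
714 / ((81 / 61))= 14518 / 27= 537.70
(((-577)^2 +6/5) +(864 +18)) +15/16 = 26705051/80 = 333813.14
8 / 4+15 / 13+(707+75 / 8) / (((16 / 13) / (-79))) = -76509333 / 1664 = -45979.17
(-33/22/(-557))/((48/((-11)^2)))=121/17824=0.01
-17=-17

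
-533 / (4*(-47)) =533 / 188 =2.84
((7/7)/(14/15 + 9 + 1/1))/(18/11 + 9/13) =715/18204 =0.04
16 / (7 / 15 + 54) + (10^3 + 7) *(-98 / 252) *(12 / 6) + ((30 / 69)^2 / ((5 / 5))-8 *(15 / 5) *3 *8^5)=-9180085595669 / 3889737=-2360078.74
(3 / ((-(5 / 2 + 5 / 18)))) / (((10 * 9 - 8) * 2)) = -27 / 4100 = -0.01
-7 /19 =-0.37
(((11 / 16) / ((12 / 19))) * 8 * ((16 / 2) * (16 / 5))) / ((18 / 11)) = 18392 / 135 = 136.24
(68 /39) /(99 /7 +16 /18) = 1428 /12311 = 0.12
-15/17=-0.88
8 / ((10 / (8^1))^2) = 128 / 25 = 5.12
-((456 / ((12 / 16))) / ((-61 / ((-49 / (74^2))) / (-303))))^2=-5092893481536 / 6973753081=-730.29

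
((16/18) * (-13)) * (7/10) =-364/45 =-8.09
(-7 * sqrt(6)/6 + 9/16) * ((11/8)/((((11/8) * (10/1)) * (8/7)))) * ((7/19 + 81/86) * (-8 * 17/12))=-764337/1045760 + 1783453 * sqrt(6)/1176480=2.98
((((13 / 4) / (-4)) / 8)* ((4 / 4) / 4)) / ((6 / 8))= -13 / 384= -0.03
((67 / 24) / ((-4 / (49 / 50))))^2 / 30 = 10778089 / 691200000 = 0.02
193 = 193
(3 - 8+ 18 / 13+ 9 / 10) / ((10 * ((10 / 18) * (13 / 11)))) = -34947 / 84500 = -0.41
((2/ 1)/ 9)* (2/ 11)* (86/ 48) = 43/ 594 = 0.07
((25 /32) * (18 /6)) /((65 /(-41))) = -615 /416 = -1.48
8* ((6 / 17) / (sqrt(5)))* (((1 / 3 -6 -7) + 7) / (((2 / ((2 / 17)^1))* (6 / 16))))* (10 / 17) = -256* sqrt(5) / 867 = -0.66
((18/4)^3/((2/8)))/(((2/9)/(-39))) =-255879/4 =-63969.75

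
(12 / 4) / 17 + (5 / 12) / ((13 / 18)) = 333 / 442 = 0.75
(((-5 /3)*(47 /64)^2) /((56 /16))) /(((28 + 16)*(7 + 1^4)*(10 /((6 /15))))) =-2209 /75694080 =-0.00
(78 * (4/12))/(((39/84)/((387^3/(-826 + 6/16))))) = -3931317.21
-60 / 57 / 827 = -20 / 15713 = -0.00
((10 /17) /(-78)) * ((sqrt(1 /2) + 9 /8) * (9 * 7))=-945 /1768 - 105 * sqrt(2) /442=-0.87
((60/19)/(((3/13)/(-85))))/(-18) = 11050/171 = 64.62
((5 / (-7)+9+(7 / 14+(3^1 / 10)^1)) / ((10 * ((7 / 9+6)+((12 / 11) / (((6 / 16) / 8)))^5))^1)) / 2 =230463981 / 3463465065933250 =0.00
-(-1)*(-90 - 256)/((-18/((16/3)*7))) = 717.63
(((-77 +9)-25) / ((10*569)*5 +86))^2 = 0.00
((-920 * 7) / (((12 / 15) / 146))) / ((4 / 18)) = -5288850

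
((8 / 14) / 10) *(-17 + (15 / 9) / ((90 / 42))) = -292 / 315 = -0.93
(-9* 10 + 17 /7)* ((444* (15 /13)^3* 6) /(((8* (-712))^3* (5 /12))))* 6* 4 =1240083675 /11101919489024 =0.00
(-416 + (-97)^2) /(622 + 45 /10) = 17986 /1253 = 14.35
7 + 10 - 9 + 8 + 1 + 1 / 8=137 / 8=17.12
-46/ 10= -23/ 5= -4.60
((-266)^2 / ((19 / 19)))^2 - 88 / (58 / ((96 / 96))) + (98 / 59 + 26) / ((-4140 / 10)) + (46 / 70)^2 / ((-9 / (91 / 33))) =5006411534.28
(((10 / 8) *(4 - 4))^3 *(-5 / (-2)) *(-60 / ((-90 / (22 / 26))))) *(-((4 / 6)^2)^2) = 0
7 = 7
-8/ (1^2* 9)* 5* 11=-440/ 9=-48.89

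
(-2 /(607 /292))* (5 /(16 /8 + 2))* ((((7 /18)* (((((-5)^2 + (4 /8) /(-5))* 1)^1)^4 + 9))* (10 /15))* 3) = -218265928279 /607000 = -359581.43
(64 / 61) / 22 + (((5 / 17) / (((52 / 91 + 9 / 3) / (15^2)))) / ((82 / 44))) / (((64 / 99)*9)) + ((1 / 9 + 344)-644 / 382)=8854602803003 / 25726526496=344.18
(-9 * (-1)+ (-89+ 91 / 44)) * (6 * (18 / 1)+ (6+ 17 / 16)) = -8967.03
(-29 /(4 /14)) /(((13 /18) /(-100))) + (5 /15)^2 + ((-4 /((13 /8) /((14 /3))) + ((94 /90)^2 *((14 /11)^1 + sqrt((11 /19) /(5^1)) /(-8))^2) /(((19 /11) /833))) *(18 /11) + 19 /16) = 105159760702207 /6814236000 - 12880679 *sqrt(1045) /4467375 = 15339.16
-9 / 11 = -0.82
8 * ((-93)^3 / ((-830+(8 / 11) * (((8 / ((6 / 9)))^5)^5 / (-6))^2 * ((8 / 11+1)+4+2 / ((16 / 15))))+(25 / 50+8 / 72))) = -14015116368 / 304409656117571909917807727460208843568813254578931003319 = -0.00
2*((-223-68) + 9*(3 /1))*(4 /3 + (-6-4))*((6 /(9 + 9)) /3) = 4576 /9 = 508.44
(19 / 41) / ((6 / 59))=1121 / 246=4.56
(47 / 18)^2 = 2209 / 324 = 6.82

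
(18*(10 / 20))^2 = 81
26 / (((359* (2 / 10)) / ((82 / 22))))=5330 / 3949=1.35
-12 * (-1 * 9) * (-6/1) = -648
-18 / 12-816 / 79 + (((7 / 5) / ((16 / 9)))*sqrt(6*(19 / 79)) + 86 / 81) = -9.82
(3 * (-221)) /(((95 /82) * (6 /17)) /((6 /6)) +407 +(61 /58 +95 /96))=-1.62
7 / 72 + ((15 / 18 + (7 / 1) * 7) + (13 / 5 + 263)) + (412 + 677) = 505631 / 360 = 1404.53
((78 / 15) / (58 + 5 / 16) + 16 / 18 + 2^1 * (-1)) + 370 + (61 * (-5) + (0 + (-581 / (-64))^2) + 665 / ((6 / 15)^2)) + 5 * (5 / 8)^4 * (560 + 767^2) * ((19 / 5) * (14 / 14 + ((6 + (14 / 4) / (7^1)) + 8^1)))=3034189968547381 / 114647040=26465488.93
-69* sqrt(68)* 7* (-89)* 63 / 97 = 5416362* sqrt(17) / 97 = 230229.20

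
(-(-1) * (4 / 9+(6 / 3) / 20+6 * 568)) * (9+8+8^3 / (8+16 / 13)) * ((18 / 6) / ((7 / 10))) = 333457903 / 315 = 1058596.52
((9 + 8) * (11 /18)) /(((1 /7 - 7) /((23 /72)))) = -30107 /62208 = -0.48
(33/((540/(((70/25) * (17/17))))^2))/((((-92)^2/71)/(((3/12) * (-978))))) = -6237847/3427920000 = -0.00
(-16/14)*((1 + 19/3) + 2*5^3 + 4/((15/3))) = -30976/105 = -295.01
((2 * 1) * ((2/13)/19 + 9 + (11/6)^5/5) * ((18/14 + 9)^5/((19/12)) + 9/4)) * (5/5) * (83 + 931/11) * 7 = 2244125410.15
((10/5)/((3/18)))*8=96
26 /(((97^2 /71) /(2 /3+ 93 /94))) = 431041 /1326669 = 0.32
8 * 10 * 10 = 800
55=55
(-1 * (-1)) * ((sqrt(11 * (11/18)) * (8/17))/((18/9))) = 0.61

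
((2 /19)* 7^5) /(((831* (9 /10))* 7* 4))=12005 /142101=0.08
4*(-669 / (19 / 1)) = -2676 / 19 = -140.84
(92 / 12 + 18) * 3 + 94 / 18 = 740 / 9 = 82.22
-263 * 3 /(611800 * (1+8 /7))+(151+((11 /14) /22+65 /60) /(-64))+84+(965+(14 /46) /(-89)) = 15681376550873 /13068048000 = 1199.98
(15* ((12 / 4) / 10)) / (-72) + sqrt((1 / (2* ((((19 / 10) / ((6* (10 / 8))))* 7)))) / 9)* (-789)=-1315* sqrt(798) / 266-1 / 16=-139.71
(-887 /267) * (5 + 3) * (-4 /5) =28384 /1335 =21.26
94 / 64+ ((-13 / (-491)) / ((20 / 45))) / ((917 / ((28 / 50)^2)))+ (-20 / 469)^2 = 416121107492263 / 282962229620000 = 1.47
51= 51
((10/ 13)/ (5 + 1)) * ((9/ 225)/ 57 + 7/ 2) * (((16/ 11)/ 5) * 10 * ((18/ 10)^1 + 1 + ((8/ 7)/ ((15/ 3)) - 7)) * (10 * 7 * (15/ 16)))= -252146/ 741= -340.28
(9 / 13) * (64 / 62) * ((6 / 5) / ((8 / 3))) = 648 / 2015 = 0.32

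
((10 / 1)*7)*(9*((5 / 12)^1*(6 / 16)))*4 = 1575 / 4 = 393.75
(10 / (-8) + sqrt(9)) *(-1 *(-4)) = 7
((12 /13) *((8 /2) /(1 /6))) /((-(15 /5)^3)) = -32 /39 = -0.82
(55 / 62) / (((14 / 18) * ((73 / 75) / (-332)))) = -6162750 / 15841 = -389.04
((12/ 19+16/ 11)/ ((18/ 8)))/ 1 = 0.93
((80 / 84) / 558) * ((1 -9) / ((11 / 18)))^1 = -160 / 7161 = -0.02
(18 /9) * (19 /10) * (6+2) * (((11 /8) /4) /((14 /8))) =209 /35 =5.97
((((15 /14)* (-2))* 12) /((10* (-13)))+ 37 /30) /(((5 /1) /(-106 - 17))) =-160187 /4550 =-35.21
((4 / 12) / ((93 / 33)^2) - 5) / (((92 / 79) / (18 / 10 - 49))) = 66624334 / 331545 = 200.95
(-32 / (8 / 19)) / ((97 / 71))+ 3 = -5105 / 97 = -52.63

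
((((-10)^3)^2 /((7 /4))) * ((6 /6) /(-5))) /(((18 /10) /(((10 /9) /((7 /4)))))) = -160000000 /3969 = -40312.42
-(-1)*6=6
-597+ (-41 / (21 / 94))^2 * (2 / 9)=27337139 / 3969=6887.66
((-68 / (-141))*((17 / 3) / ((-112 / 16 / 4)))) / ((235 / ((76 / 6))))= -175712 / 2087505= -0.08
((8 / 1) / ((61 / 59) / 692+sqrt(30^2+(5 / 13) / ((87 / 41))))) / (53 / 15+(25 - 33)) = 338011745760 / 113706052921821223 - 200031070080 * sqrt(1151476755) / 113706052921821223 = -0.06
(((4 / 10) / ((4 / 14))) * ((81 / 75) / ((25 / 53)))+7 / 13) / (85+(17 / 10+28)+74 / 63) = 19164096 / 593133125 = 0.03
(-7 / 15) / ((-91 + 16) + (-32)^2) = -7 / 14235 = -0.00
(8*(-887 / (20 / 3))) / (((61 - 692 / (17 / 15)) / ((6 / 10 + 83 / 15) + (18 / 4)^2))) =23870057 / 467150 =51.10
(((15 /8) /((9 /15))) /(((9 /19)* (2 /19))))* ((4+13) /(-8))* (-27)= 460275 /128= 3595.90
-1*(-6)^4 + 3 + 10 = -1283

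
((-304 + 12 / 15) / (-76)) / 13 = 379 / 1235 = 0.31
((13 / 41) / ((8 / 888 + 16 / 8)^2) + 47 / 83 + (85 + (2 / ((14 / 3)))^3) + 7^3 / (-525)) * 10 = 740686703408782 / 870676964115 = 850.70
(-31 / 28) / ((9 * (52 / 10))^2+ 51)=-775 / 1568868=-0.00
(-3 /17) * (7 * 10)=-210 /17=-12.35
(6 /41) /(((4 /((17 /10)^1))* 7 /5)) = 51 /1148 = 0.04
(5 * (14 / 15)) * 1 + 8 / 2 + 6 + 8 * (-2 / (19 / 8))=7.93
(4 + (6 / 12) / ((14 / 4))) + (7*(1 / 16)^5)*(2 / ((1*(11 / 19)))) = 167248803 / 40370176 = 4.14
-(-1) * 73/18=73/18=4.06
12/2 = 6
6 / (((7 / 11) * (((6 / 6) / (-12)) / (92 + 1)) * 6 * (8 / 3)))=-657.64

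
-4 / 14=-2 / 7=-0.29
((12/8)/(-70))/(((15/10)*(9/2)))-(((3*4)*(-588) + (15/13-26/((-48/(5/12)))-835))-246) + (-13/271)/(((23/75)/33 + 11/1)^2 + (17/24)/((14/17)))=8064932721438496528679/991311762671761440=8135.62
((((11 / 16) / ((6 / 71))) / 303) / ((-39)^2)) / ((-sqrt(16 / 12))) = -781 *sqrt(3) / 88485696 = -0.00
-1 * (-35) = 35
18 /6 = 3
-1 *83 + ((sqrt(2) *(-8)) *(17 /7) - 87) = -170 - 136 *sqrt(2) /7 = -197.48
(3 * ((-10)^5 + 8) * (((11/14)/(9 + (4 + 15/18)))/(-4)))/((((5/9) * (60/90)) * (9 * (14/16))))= 29697624/20335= 1460.42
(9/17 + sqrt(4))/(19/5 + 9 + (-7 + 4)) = 215/833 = 0.26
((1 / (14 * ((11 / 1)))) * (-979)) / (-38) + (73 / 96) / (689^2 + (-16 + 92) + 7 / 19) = 0.17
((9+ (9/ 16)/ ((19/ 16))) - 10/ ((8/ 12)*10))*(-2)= -303/ 19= -15.95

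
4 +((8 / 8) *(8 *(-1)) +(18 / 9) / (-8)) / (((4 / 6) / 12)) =-289 / 2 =-144.50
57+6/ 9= 173/ 3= 57.67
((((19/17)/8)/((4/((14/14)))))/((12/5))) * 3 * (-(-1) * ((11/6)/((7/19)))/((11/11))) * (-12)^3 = -178695/476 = -375.41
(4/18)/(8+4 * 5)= 1/126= 0.01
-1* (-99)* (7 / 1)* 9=6237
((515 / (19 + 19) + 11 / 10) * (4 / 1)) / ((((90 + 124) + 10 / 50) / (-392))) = -103936 / 969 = -107.26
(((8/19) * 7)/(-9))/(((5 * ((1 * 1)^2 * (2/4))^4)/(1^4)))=-896/855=-1.05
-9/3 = -3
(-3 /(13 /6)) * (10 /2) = -90 /13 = -6.92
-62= -62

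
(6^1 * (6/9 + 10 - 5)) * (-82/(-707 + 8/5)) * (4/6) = 27880/10581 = 2.63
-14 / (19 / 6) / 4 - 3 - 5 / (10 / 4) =-116 / 19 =-6.11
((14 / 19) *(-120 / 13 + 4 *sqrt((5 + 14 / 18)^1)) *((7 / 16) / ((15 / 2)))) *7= -686 / 247 + 686 *sqrt(13) / 855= 0.12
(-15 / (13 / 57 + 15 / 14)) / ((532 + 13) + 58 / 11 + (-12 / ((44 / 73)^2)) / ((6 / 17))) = -183920 / 7276629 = -0.03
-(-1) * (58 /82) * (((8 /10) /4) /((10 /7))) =203 /2050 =0.10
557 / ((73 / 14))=7798 / 73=106.82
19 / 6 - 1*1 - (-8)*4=205 / 6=34.17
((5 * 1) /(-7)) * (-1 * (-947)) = -4735 /7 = -676.43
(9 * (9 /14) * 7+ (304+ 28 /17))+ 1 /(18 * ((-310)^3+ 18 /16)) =25243939134575 /72928365246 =346.15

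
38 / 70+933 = 32674 / 35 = 933.54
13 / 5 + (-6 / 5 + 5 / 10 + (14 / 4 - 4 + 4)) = 27 / 5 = 5.40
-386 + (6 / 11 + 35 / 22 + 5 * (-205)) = -30995 / 22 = -1408.86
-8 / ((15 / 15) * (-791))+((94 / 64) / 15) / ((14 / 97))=522847 / 759360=0.69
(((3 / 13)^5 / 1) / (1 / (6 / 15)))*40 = 0.01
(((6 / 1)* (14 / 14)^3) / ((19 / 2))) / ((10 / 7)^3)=1029 / 4750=0.22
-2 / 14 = -1 / 7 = -0.14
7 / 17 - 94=-1591 / 17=-93.59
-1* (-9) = 9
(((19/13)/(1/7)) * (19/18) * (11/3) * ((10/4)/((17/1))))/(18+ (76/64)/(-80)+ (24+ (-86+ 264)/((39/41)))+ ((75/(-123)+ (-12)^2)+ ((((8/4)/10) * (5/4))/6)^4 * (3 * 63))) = 4167961600/266626278801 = 0.02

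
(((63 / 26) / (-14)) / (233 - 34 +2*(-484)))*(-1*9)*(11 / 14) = -891 / 559832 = -0.00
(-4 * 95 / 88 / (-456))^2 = 25 / 278784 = 0.00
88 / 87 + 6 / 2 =349 / 87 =4.01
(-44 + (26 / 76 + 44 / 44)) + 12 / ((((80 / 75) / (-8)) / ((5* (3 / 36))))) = -1523 / 19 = -80.16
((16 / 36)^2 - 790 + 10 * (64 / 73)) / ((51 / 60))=-92365240 / 100521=-918.87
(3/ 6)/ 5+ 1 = 11/ 10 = 1.10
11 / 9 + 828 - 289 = 4862 / 9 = 540.22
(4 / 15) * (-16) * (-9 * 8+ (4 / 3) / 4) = 2752 / 9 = 305.78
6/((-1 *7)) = -6/7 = -0.86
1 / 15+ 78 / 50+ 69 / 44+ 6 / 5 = 14503 / 3300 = 4.39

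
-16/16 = -1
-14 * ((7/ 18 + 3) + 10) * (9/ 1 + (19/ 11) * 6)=-119777/ 33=-3629.61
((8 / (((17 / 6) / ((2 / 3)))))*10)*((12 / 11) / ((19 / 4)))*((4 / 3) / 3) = 20480 / 10659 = 1.92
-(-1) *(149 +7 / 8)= 1199 / 8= 149.88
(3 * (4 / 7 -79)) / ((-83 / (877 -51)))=194346 / 83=2341.52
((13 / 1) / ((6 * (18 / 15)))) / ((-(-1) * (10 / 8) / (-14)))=-182 / 9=-20.22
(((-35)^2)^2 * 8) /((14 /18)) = 15435000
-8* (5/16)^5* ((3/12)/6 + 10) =-753125/3145728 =-0.24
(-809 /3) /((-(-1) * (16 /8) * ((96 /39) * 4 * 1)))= -10517 /768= -13.69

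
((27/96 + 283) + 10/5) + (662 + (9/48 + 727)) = 53583/32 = 1674.47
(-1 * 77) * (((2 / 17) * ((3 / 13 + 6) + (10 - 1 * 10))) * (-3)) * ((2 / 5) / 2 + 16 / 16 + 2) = 598752 / 1105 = 541.86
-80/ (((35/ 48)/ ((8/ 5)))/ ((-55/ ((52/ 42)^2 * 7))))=152064/ 169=899.79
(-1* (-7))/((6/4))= 14/3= 4.67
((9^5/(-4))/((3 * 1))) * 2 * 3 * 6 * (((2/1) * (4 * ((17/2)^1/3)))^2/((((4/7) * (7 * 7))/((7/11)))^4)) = -5688387/234256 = -24.28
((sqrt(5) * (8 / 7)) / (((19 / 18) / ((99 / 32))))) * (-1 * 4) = -1782 * sqrt(5) / 133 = -29.96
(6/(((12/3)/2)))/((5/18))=10.80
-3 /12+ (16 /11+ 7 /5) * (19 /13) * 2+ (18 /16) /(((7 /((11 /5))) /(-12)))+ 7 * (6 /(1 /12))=10167181 /20020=507.85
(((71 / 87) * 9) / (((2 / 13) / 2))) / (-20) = -2769 / 580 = -4.77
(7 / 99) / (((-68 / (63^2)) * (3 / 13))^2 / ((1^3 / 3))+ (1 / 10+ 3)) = 766903410 / 33623745287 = 0.02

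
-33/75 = -11/25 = -0.44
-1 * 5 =-5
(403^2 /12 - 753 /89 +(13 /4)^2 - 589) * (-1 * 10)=-276551875 /2136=-129471.85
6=6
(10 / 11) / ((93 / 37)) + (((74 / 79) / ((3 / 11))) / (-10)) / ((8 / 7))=65897 / 1077560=0.06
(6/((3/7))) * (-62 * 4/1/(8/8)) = -3472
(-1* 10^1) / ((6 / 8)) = -40 / 3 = -13.33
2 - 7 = -5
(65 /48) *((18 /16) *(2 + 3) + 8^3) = 269165 /384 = 700.95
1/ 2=0.50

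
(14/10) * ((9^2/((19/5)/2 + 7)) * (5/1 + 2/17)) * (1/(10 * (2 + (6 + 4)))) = 16443/30260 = 0.54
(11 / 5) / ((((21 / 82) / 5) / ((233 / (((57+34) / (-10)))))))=-2101660 / 1911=-1099.77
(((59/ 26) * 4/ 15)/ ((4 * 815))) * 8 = 236/ 158925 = 0.00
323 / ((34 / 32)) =304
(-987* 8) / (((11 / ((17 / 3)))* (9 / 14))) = -626416 / 99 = -6327.43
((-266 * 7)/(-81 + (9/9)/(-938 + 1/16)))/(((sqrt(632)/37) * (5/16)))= 4135569032 * sqrt(158)/480155285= 108.26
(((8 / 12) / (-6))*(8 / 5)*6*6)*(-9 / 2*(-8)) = -1152 / 5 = -230.40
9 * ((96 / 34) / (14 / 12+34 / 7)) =18144 / 4301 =4.22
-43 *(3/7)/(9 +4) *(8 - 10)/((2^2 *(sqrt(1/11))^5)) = 15609 *sqrt(11)/182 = 284.45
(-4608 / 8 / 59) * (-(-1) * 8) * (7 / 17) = -32256 / 1003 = -32.16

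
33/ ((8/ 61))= 2013/ 8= 251.62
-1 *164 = -164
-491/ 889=-0.55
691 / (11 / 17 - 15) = -48.14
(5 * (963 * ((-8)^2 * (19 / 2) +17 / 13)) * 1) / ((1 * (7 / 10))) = 381396150 / 91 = 4191166.48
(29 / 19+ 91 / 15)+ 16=6724 / 285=23.59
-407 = -407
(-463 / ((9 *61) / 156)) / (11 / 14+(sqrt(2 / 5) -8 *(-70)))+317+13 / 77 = 4718896 *sqrt(10) / 56398882179+458784893043966 / 1447571309261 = 316.93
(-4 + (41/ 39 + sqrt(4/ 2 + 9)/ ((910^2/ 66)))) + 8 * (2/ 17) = -1331/ 663 + 33 * sqrt(11)/ 414050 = -2.01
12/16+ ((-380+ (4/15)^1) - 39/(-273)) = -159113/420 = -378.84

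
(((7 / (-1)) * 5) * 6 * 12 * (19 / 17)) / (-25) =9576 / 85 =112.66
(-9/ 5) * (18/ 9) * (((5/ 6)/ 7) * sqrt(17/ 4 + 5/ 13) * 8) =-12 * sqrt(3133)/ 91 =-7.38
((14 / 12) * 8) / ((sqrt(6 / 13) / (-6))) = -28 * sqrt(78) / 3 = -82.43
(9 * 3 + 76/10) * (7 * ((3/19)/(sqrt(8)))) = 3633 * sqrt(2)/380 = 13.52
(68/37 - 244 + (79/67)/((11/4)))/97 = -6591828/2645093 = -2.49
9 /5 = 1.80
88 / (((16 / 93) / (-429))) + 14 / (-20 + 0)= -1097171 / 5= -219434.20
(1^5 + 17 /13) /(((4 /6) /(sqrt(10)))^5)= 91125* sqrt(10) /52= 5541.59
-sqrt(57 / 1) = -sqrt(57) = -7.55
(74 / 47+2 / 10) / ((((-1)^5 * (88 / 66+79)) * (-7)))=1251 / 396445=0.00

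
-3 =-3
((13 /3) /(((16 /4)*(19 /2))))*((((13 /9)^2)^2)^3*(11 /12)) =3331626172514783 /386363605906008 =8.62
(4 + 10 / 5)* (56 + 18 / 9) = 348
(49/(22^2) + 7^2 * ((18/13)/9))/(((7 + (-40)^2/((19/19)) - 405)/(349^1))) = 16776081/7562984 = 2.22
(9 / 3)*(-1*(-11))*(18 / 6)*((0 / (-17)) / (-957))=0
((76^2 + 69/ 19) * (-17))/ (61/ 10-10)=18668210/ 741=25193.27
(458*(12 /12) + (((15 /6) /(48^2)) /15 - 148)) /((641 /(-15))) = -21427205 /2953728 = -7.25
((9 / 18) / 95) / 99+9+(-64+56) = 18811 / 18810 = 1.00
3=3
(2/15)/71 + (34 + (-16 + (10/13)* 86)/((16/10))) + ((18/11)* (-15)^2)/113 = 2361336841/34418670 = 68.61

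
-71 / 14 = -5.07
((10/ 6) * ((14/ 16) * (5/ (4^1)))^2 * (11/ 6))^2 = 4539390625/ 339738624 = 13.36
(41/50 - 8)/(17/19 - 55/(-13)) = -88673/63300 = -1.40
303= 303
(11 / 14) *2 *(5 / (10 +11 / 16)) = 880 / 1197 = 0.74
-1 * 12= -12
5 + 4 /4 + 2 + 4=12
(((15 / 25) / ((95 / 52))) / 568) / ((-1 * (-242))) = 39 / 16322900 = 0.00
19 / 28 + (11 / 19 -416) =-220643 / 532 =-414.74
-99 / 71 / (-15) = 33 / 355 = 0.09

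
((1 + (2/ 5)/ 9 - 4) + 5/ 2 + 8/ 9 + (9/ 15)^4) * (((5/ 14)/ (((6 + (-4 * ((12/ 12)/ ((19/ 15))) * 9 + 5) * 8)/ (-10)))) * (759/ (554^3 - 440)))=10147577/ 205074418046400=0.00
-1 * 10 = -10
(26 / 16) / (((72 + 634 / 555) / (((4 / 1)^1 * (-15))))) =-108225 / 81188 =-1.33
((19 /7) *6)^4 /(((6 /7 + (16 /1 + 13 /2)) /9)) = 27105.04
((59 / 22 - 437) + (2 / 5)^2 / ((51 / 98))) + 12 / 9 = -12136601 / 28050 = -432.68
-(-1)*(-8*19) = -152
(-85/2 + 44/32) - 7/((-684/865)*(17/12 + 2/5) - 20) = -30260377/741704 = -40.80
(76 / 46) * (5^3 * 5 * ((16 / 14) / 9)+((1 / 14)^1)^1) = 190171 / 1449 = 131.24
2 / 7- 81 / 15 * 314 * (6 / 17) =-355906 / 595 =-598.16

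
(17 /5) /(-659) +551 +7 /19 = 551.36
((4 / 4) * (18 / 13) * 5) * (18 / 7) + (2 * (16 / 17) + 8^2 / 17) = 36276 / 1547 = 23.45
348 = 348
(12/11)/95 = 12/1045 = 0.01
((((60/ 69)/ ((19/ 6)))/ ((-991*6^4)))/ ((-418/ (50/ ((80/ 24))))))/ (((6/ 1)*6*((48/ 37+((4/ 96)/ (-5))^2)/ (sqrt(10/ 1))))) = 92500*sqrt(10)/ 563080987626399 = 0.00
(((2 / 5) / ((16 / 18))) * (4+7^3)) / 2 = 3123 / 40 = 78.08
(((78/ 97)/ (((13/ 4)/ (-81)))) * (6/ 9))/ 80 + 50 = 24169/ 485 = 49.83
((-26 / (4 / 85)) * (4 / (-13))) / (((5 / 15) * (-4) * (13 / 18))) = -2295 / 13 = -176.54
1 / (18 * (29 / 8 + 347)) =4 / 25245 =0.00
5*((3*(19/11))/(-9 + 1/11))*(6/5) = -171/49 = -3.49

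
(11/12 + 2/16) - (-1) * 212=5113/24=213.04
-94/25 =-3.76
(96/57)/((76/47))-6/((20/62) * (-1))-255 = -424822/1805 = -235.36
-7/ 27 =-0.26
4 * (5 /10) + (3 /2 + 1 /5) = 37 /10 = 3.70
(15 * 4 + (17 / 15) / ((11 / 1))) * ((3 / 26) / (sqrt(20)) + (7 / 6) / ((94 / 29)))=9917 * sqrt(5) / 14300 + 42833 / 1980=23.18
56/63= 8/9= 0.89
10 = 10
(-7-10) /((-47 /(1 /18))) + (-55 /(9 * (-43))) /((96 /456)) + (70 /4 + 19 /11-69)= -13092521 /266772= -49.08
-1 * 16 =-16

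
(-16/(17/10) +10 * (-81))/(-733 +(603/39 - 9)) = 36218/32113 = 1.13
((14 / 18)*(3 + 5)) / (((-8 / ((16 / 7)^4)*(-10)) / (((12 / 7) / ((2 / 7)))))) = 65536 / 5145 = 12.74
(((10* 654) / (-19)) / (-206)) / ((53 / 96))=313920 / 103721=3.03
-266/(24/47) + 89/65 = -519.55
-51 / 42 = -17 / 14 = -1.21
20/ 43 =0.47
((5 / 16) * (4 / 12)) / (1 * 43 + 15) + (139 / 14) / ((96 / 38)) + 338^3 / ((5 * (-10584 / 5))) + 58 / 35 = -1397630279 / 383670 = -3642.79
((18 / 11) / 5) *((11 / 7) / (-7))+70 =17132 / 245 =69.93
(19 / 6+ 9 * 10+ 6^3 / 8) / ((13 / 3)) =721 / 26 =27.73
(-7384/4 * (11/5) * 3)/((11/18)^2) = -1794312/55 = -32623.85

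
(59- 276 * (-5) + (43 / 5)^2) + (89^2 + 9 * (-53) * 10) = 116599 / 25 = 4663.96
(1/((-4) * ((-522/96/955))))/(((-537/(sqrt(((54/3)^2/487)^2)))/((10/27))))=-152800/7584051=-0.02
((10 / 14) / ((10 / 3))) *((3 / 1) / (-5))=-9 / 70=-0.13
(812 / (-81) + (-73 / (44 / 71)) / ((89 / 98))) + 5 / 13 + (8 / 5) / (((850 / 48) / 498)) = -413380098841 / 4381269750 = -94.35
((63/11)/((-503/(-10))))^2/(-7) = -56700/30614089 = -0.00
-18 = -18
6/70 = 3/35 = 0.09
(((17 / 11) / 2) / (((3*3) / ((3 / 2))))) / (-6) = -17 / 792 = -0.02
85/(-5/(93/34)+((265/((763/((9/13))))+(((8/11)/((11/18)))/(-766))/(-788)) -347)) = -715846877590845/2935709161572248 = -0.24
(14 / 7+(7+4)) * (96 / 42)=208 / 7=29.71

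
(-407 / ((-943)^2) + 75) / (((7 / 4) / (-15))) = -4001596080 / 6224743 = -642.85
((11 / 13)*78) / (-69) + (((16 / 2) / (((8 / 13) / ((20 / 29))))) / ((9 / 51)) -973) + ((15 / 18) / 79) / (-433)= -126376191313 / 136896414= -923.15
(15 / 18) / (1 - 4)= -5 / 18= -0.28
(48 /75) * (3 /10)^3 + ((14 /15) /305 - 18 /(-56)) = 5472571 /16012500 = 0.34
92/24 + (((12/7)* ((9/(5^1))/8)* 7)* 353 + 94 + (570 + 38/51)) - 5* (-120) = 566528/255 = 2221.68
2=2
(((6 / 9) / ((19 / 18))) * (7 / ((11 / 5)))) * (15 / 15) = 420 / 209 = 2.01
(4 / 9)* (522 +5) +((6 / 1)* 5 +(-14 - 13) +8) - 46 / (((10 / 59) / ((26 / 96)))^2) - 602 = -54631447 / 115200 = -474.23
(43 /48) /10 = 43 /480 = 0.09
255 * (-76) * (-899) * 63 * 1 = 1097625060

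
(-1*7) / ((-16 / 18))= 63 / 8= 7.88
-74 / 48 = -37 / 24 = -1.54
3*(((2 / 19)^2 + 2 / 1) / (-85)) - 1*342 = -10496448 / 30685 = -342.07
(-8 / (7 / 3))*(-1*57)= 1368 / 7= 195.43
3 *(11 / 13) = 33 / 13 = 2.54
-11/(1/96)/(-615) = 352/205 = 1.72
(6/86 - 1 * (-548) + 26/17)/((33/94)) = 12588386/8041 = 1565.52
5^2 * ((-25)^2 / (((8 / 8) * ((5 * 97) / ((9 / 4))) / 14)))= 196875 / 194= 1014.82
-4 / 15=-0.27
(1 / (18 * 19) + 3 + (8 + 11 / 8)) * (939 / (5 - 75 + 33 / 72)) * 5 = -26500145 / 31711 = -835.68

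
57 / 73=0.78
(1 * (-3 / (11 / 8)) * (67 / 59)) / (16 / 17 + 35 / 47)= -428264 / 291401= -1.47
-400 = -400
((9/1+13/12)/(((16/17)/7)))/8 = 14399/1536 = 9.37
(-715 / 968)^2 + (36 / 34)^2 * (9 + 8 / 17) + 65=2897723121 / 38046272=76.16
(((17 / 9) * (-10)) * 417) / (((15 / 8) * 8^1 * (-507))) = 4726 / 4563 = 1.04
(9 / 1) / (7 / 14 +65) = 18 / 131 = 0.14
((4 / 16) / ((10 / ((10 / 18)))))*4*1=0.06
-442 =-442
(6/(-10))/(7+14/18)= -27/350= -0.08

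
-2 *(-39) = 78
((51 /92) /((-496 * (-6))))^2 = 289 /8329117696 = 0.00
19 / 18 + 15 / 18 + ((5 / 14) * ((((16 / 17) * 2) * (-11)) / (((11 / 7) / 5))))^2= 1444913 / 2601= 555.52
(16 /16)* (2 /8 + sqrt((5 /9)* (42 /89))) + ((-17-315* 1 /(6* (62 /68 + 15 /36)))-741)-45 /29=-25111769 /31436 + sqrt(18690) /267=-798.31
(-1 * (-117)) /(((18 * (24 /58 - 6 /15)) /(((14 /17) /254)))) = 13195 /8636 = 1.53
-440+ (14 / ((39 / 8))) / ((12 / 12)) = -17048 / 39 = -437.13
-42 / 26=-21 / 13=-1.62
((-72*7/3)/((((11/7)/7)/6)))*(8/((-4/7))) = 62862.55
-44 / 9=-4.89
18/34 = 9/17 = 0.53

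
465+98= 563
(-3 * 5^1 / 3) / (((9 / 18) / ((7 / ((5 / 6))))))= -84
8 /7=1.14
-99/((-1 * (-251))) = -99/251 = -0.39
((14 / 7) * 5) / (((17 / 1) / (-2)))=-20 / 17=-1.18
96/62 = 48/31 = 1.55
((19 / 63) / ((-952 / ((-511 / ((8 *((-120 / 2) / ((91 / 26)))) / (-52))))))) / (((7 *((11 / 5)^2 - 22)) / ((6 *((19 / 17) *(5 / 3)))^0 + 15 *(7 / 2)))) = -0.03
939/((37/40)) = 37560/37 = 1015.14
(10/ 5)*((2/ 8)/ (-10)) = -1/ 20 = -0.05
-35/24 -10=-275/24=-11.46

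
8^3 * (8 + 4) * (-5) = -30720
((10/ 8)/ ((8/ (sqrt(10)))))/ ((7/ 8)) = 5 * sqrt(10)/ 28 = 0.56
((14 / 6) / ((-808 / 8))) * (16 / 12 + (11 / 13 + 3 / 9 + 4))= -1778 / 11817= -0.15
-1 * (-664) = 664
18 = 18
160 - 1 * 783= -623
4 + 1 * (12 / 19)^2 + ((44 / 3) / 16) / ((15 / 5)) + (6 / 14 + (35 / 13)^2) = 190357109 / 15374268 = 12.38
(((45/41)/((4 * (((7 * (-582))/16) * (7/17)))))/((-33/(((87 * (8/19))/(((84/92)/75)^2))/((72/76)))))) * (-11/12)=-1629981250/85938993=-18.97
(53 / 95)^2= 2809 / 9025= 0.31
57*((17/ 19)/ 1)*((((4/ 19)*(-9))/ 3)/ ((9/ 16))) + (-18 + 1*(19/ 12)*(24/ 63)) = -89368/ 1197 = -74.66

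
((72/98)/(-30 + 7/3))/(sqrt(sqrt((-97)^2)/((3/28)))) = -54*sqrt(2037)/2761493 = -0.00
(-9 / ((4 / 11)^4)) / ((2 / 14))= -922383 / 256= -3603.06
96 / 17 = 5.65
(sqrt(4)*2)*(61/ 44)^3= 226981/ 21296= 10.66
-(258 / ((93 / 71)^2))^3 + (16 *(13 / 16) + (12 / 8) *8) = -81478355124670901 / 23962599387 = -3400230.24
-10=-10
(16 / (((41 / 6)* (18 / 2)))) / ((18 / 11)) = 176 / 1107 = 0.16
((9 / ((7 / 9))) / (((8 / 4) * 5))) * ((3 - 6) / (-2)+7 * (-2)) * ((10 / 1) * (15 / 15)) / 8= -2025 / 112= -18.08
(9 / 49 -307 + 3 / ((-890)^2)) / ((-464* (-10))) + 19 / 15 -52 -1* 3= -29066532480959 / 540275568000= -53.80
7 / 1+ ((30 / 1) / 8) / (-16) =433 / 64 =6.77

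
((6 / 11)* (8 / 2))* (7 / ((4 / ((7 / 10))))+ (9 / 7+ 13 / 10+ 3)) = 5721 / 385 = 14.86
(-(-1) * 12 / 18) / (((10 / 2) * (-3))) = -2 / 45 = -0.04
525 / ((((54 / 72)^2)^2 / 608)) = 27238400 / 27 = 1008829.63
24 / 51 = 8 / 17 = 0.47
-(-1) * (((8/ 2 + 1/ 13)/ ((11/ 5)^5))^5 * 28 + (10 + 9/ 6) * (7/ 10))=6476859056782642614299172449661423/ 804570094767699776161545587690860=8.05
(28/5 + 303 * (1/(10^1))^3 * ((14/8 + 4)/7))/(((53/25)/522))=42743709/29680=1440.15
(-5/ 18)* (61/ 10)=-61/ 36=-1.69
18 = 18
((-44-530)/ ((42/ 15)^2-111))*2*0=0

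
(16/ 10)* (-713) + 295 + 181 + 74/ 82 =-136099/ 205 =-663.90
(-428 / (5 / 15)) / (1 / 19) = -24396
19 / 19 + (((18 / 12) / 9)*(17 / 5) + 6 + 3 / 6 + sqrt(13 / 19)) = sqrt(247) / 19 + 121 / 15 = 8.89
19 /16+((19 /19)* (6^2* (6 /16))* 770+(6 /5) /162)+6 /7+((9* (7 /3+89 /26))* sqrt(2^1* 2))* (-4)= 9982.59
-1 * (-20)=20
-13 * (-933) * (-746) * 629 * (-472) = 2686312095792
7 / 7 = 1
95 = 95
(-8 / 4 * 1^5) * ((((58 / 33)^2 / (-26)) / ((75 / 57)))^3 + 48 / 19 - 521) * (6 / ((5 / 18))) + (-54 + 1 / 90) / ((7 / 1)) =48897100514977614763361 / 2183843935241718750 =22390.38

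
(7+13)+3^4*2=182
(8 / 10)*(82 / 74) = 164 / 185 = 0.89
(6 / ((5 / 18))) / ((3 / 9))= 324 / 5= 64.80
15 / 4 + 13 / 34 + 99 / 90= 5.23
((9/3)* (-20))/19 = -60/19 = -3.16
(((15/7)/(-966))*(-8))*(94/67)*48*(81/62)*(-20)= -73094400/2340779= -31.23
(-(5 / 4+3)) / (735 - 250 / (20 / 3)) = -17 / 2790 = -0.01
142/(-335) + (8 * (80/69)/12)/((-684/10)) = -5160374/11857995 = -0.44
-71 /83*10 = -8.55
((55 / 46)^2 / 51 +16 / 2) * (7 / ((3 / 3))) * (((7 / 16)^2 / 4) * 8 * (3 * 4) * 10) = 1485795395 / 575552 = 2581.51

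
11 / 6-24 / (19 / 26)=-3535 / 114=-31.01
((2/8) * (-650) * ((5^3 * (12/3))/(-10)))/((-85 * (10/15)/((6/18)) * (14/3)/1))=-4875/476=-10.24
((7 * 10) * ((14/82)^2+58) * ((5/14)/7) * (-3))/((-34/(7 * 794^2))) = 2306142768450/28577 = 80699260.54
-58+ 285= 227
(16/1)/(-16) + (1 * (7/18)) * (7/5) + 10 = 859/90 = 9.54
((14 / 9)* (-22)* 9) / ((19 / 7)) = -2156 / 19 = -113.47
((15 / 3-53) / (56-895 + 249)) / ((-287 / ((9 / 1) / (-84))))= 18 / 592655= 0.00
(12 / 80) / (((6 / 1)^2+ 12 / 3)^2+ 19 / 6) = 9 / 96190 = 0.00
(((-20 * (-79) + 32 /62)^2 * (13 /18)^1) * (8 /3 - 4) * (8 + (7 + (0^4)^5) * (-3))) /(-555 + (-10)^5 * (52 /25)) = -30052055904 /200421355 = -149.94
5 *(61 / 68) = 4.49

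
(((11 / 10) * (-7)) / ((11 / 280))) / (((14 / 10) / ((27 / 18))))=-210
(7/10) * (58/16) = 203/80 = 2.54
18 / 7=2.57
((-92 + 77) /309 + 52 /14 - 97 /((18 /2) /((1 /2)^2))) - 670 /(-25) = 27.77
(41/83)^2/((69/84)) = 0.30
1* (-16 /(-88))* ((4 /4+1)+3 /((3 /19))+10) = 62 /11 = 5.64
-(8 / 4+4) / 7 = -6 / 7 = -0.86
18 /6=3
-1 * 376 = -376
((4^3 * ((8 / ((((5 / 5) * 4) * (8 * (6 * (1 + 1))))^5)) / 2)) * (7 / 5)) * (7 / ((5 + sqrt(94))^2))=5831 / 776397882654720 - 49 * sqrt(94) / 77639788265472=0.00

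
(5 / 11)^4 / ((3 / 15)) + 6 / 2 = 47048 / 14641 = 3.21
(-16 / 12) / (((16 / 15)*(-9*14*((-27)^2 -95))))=0.00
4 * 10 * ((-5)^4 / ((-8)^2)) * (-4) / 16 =-3125 / 32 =-97.66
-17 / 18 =-0.94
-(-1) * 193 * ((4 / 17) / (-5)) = -772 / 85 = -9.08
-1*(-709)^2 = -502681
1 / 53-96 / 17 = -5071 / 901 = -5.63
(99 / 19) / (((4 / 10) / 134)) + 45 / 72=265415 / 152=1746.15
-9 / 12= -3 / 4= -0.75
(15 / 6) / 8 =5 / 16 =0.31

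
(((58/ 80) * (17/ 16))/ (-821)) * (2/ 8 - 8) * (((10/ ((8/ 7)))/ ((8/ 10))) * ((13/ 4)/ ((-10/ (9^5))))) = -82122573897/ 53805056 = -1526.30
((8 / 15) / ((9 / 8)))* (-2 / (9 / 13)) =-1664 / 1215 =-1.37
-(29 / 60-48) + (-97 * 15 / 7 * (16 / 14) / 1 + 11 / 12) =-278003 / 1470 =-189.12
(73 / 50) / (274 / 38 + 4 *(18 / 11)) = 15257 / 143750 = 0.11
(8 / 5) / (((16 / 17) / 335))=1139 / 2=569.50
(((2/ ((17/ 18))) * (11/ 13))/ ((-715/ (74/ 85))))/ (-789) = 888/ 321129575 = 0.00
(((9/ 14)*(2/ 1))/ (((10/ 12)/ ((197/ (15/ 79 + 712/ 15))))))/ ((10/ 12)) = 15127236/ 1976555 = 7.65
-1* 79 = -79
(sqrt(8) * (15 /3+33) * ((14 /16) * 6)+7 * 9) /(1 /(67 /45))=469 /5+8911 * sqrt(2) /15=933.94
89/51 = 1.75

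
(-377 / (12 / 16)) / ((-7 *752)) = 0.10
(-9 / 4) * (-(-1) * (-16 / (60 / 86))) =258 / 5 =51.60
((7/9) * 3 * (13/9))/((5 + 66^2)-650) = 91/100197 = 0.00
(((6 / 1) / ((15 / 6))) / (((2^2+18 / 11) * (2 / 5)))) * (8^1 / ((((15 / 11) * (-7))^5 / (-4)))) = 56689952 / 131882428125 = 0.00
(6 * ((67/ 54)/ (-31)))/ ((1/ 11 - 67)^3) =0.00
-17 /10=-1.70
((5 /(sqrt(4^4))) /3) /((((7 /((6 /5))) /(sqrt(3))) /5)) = 5 * sqrt(3) /56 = 0.15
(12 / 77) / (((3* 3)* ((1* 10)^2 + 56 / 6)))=1 / 6314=0.00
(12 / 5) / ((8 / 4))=6 / 5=1.20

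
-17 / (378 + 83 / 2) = -34 / 839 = -0.04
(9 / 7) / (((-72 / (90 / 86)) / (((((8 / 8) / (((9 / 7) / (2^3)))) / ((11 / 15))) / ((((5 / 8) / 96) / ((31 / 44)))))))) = -89280 / 5203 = -17.16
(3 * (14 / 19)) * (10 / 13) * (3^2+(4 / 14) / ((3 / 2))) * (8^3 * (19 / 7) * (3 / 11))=5928960 / 1001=5923.04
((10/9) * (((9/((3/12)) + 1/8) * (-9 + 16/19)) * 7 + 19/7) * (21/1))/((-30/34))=4140571/76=54481.20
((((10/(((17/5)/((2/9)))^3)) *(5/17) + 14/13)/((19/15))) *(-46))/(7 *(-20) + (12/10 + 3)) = 981025124900/3403836465939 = 0.29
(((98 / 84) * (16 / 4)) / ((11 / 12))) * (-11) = -56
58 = 58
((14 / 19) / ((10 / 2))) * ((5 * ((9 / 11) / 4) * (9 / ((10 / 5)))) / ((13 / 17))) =9639 / 10868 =0.89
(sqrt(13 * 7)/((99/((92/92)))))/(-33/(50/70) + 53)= 5 * sqrt(91)/3366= 0.01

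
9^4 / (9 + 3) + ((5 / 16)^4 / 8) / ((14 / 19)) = 4013174371 / 7340032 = 546.75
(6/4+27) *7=399/2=199.50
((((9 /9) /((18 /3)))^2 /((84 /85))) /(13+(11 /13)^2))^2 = 206353225 /49134940775424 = 0.00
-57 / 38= -1.50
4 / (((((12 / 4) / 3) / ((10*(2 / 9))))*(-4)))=-20 / 9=-2.22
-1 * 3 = -3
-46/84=-23/42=-0.55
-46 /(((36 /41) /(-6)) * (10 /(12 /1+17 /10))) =129191 /300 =430.64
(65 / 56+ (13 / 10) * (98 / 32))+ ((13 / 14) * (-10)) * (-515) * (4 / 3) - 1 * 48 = 21279997 / 3360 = 6333.33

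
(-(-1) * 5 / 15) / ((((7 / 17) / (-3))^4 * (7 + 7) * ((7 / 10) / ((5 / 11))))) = 56376675 / 1294139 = 43.56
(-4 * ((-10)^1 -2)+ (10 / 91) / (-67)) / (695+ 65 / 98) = 4097044 / 59380425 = 0.07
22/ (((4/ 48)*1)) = 264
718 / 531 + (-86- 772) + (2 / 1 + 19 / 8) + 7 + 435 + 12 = -1691863 / 4248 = -398.27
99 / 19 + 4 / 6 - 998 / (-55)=75311 / 3135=24.02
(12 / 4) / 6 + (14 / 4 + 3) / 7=10 / 7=1.43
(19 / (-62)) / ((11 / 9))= -171 / 682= -0.25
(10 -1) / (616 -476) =9 / 140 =0.06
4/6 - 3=-7/3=-2.33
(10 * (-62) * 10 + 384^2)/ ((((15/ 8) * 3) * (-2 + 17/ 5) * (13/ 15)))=5650240/ 273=20696.85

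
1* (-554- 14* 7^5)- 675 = -236527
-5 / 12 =-0.42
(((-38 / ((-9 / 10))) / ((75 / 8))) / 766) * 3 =304 / 17235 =0.02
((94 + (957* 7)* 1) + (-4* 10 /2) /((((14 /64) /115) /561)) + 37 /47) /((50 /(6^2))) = -34890768792 /8225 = -4242038.76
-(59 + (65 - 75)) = -49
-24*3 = -72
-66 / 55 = -6 / 5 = -1.20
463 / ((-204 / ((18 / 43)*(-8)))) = 5556 / 731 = 7.60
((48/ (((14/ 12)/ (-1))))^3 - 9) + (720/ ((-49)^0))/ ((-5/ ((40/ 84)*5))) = -24008559/ 343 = -69995.80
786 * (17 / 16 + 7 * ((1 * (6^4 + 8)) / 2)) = 28705113 / 8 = 3588139.12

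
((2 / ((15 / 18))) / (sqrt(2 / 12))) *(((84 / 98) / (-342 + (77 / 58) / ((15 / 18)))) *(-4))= 2784 *sqrt(6) / 115171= 0.06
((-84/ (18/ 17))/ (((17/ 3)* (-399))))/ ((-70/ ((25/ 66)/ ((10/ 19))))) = -1/ 2772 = -0.00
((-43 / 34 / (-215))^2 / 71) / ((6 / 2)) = 1 / 6155700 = 0.00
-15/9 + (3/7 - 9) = -215/21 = -10.24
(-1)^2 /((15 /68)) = 68 /15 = 4.53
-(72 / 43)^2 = -5184 / 1849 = -2.80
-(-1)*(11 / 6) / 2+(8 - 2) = 83 / 12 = 6.92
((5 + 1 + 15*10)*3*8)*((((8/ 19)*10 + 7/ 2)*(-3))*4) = -6581952/ 19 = -346418.53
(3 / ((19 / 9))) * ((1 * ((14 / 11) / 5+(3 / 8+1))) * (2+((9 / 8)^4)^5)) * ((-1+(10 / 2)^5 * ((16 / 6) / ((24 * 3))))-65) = 733018982782121002008897 / 507285462027012669440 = 1444.98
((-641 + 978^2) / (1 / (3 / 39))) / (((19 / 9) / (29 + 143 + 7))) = 1539863073 / 247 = 6234263.45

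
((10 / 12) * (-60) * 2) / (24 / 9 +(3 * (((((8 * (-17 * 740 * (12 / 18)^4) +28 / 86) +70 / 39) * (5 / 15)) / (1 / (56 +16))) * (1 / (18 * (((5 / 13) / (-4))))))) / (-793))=345252375 / 3590905862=0.10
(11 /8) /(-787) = -11 /6296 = -0.00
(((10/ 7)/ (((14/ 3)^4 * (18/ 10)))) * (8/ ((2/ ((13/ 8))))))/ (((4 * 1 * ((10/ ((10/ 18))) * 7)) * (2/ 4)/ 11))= 0.00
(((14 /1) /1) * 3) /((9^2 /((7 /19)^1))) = 98 /513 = 0.19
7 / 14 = 1 / 2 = 0.50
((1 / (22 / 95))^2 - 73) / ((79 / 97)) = -32301 / 484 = -66.74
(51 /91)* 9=459 /91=5.04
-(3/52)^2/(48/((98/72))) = -49/519168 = -0.00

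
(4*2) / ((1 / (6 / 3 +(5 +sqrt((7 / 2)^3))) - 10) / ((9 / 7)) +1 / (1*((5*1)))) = -1.06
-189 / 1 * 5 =-945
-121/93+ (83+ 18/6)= 7877/93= 84.70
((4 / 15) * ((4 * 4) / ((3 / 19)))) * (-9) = -1216 / 5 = -243.20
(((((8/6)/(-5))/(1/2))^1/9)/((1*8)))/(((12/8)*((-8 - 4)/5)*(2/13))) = 13/972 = 0.01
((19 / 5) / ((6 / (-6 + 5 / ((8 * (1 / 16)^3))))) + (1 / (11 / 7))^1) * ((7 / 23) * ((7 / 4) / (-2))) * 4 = -6541451 / 3795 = -1723.70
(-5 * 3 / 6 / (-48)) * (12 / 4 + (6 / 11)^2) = 665 / 3872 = 0.17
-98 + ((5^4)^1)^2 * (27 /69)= 3513371 /23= 152755.26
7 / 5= 1.40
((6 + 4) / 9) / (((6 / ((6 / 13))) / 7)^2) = 490 / 1521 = 0.32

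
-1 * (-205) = 205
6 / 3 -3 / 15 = 9 / 5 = 1.80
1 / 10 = 0.10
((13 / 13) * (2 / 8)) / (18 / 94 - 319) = -47 / 59936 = -0.00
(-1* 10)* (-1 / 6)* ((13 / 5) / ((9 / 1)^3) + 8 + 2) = 36463 / 2187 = 16.67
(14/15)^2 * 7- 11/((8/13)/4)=-29431/450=-65.40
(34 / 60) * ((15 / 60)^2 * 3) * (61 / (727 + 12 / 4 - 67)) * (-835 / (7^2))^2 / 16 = 8506145 / 47943168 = 0.18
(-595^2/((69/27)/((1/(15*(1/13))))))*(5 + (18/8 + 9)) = -179490675/92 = -1950985.60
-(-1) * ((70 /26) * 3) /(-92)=-105 /1196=-0.09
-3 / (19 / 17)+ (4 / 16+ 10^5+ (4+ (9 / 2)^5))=61922883 / 608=101846.85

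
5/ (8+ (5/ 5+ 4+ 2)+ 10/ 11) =11/ 35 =0.31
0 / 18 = 0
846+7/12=10159/12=846.58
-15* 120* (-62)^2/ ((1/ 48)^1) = -332121600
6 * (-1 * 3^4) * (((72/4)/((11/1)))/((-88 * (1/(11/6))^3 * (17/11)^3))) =1185921/78608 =15.09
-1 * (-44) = 44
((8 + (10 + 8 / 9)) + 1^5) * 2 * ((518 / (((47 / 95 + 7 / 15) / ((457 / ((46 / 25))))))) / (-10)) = -10063814075 / 18906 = -532307.95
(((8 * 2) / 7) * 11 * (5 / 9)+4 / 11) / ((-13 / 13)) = -9932 / 693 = -14.33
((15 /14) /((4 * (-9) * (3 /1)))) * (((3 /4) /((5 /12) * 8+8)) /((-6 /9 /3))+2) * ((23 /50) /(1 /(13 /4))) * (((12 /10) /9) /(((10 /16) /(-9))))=0.05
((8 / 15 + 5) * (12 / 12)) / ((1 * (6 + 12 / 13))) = 0.80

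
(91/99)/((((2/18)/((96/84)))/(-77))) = -728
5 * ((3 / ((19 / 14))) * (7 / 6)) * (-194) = -47530 / 19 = -2501.58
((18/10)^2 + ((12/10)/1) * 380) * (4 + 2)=2755.44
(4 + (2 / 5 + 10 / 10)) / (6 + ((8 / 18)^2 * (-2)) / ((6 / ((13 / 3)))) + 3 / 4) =78732 / 94255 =0.84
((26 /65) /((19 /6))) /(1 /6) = 72 /95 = 0.76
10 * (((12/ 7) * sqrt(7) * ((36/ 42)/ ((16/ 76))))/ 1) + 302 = 3420 * sqrt(7)/ 49 + 302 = 486.66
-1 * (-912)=912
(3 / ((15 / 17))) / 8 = 17 / 40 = 0.42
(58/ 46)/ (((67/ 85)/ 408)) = 1005720/ 1541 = 652.64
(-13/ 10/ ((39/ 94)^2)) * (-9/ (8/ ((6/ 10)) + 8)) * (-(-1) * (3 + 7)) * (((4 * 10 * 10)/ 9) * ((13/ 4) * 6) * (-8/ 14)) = -15778.57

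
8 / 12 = 2 / 3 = 0.67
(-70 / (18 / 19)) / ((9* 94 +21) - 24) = -665 / 7587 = -0.09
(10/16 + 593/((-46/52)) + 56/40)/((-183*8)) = 0.46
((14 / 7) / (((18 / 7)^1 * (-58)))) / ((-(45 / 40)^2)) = 224 / 21141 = 0.01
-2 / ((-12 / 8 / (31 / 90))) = 62 / 135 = 0.46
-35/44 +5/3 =115/132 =0.87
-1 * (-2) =2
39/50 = 0.78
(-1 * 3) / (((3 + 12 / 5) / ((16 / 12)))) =-0.74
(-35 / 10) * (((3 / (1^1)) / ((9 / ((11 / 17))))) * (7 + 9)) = -616 / 51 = -12.08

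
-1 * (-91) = 91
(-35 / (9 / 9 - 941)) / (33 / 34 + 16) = 119 / 54238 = 0.00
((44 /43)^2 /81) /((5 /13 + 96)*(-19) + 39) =-6292 /872404425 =-0.00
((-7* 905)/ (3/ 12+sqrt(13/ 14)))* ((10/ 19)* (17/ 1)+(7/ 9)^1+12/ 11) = 3608796100/ 182457-1031084600* sqrt(182)/ 182457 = -56458.76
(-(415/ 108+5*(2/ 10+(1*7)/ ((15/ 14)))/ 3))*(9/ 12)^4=-4881/ 1024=-4.77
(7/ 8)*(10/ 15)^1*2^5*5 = 280/ 3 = 93.33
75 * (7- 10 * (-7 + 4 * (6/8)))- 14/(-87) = 306689/87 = 3525.16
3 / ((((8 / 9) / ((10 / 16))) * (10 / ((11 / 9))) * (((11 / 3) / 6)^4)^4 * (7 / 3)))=8538717030229283328 / 29240737185909557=292.01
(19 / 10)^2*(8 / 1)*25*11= 7942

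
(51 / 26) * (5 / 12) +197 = 20573 / 104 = 197.82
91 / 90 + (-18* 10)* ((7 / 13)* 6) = -679217 / 1170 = -580.53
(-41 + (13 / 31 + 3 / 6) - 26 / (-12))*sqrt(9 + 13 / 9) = -3526*sqrt(94) / 279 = -122.53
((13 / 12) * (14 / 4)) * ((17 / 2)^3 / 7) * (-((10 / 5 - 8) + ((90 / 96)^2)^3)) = 1900585408033 / 1073741824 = 1770.06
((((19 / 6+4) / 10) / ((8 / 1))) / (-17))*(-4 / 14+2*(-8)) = 0.09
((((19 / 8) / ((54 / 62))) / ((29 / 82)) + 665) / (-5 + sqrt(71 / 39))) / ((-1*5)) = 2106929*sqrt(2769) / 14156640 + 27390077 / 943776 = 36.85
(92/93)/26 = 0.04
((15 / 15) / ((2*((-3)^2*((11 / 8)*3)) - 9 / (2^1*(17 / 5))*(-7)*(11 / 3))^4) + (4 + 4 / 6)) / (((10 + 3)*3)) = 13686171989960794 / 114377294308842279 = 0.12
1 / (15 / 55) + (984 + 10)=2993 / 3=997.67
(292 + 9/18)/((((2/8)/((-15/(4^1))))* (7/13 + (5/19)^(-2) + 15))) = -146.36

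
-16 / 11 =-1.45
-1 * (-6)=6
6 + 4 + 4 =14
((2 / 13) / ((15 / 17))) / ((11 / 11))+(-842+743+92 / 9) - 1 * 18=-62363 / 585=-106.60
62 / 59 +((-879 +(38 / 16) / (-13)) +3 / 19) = -102357715 / 116584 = -877.97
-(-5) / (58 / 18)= 45 / 29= 1.55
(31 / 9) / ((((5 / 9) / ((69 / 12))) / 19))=13547 / 20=677.35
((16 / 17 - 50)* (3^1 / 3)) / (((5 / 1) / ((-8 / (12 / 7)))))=3892 / 85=45.79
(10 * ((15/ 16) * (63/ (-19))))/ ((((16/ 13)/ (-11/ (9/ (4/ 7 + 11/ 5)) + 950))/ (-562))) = 16338937485/ 1216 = 13436626.22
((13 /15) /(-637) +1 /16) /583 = 719 /6856080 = 0.00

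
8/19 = 0.42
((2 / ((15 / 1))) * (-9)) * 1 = -6 / 5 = -1.20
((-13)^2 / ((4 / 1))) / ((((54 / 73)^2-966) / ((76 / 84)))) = -17111419 / 432171432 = -0.04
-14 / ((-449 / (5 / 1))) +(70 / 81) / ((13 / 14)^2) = 7118510 / 6146361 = 1.16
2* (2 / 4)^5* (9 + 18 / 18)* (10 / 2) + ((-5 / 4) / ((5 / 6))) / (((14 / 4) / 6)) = 31 / 56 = 0.55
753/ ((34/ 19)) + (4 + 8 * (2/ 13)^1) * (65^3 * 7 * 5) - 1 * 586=1709429383/ 34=50277334.79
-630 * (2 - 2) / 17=0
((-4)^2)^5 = 1048576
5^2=25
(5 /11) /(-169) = -5 /1859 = -0.00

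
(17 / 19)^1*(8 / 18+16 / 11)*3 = 3196 / 627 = 5.10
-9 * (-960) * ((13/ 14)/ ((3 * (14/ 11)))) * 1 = 102960/ 49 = 2101.22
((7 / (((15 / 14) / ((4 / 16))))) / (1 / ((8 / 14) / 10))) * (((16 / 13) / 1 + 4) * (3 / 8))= 119 / 650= 0.18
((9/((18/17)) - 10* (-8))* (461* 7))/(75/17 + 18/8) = 6473362/151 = 42869.95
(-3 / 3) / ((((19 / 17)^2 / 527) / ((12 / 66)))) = -304606 / 3971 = -76.71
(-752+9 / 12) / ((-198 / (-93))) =-93155 / 264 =-352.86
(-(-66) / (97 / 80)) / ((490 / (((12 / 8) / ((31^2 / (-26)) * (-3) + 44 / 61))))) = 1256112 / 841314271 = 0.00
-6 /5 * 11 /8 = -33 /20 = -1.65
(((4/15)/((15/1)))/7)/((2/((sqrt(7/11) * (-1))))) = -2 * sqrt(77)/17325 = -0.00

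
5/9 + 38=38.56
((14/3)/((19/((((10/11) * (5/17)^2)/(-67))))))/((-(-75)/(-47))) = 6580/36421803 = 0.00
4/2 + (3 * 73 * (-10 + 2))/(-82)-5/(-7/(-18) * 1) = 3016/287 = 10.51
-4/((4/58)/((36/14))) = -1044/7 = -149.14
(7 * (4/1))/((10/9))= 126/5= 25.20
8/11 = 0.73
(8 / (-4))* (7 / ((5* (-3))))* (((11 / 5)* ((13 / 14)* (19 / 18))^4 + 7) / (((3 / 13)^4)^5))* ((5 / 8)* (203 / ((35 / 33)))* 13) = 14351134871009361591281556570492116897 / 200876539188521548800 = 71442563322643162.94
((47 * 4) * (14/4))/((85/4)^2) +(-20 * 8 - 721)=-6354697/7225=-879.54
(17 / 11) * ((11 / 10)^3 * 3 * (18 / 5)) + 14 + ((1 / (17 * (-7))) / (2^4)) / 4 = 172385631 / 4760000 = 36.22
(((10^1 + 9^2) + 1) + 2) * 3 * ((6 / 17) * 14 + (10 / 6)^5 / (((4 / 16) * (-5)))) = -2076272 / 1377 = -1507.82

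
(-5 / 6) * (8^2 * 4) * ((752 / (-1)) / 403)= 398.08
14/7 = 2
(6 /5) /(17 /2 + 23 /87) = 0.14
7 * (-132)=-924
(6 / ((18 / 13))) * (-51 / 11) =-221 / 11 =-20.09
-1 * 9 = -9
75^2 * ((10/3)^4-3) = 6098125/9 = 677569.44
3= 3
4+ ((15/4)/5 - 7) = -9/4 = -2.25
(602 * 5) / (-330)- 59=-2248 / 33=-68.12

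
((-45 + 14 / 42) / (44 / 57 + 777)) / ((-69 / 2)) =0.00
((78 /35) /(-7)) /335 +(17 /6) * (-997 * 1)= -2824.83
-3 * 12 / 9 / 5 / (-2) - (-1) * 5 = 27 / 5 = 5.40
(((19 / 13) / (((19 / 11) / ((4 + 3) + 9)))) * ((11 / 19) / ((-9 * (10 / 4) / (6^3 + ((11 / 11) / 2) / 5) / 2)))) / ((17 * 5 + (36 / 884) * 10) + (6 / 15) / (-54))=-13335531 / 7564090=-1.76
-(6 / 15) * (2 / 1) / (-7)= 4 / 35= 0.11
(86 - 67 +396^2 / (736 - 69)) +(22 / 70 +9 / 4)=23967913 / 93380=256.67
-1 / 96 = -0.01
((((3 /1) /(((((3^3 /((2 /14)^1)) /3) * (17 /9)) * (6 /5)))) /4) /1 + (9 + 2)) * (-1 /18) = -10477 /17136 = -0.61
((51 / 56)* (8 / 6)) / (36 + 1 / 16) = 136 / 4039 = 0.03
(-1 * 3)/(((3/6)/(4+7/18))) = -79/3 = -26.33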